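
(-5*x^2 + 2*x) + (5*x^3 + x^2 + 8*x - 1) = 5*x^3 - 4*x^2 + 10*x - 1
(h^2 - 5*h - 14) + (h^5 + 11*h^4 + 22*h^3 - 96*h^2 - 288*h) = h^5 + 11*h^4 + 22*h^3 - 95*h^2 - 293*h - 14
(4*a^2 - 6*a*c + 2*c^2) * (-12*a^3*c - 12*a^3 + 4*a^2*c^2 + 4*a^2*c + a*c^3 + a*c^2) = -48*a^5*c - 48*a^5 + 88*a^4*c^2 + 88*a^4*c - 44*a^3*c^3 - 44*a^3*c^2 + 2*a^2*c^4 + 2*a^2*c^3 + 2*a*c^5 + 2*a*c^4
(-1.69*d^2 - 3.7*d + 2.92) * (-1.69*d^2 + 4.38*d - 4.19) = 2.8561*d^4 - 1.1492*d^3 - 14.0597*d^2 + 28.2926*d - 12.2348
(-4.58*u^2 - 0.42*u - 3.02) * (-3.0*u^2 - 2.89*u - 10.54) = 13.74*u^4 + 14.4962*u^3 + 58.547*u^2 + 13.1546*u + 31.8308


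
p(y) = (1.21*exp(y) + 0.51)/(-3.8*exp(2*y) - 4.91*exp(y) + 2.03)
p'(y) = (1.21*exp(y) + 0.51)*(7.6*exp(2*y) + 4.91*exp(y))/(-3.8*exp(2*y) - 4.91*exp(y) + 2.03)^2 + 1.21*exp(y)/(-3.8*exp(2*y) - 4.91*exp(y) + 2.03) = (4.598*exp(2*y) + 3.876*exp(y) + 4.9604)*exp(y)/(14.44*exp(4*y) + 37.316*exp(3*y) + 8.6801*exp(2*y) - 19.9346*exp(y) + 4.1209)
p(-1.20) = 4.24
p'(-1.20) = 46.27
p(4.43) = -0.00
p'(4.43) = 0.00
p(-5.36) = 0.26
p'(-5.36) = 0.01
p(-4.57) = 0.26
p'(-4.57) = 0.01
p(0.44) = -0.16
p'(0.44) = 0.16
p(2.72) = -0.02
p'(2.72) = 0.02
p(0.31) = -0.18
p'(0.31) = 0.19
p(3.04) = -0.01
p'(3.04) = 0.01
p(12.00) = 0.00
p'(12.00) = 0.00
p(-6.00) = 0.25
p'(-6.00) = 0.00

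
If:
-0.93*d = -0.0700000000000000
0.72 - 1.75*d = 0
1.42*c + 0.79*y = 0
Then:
No Solution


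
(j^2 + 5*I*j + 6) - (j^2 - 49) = 5*I*j + 55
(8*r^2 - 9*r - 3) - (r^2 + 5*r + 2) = 7*r^2 - 14*r - 5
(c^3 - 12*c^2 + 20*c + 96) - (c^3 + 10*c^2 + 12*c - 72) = -22*c^2 + 8*c + 168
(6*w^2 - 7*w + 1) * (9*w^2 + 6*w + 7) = 54*w^4 - 27*w^3 + 9*w^2 - 43*w + 7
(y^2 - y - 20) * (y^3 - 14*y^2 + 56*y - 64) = y^5 - 15*y^4 + 50*y^3 + 160*y^2 - 1056*y + 1280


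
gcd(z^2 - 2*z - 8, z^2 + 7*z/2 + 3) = z + 2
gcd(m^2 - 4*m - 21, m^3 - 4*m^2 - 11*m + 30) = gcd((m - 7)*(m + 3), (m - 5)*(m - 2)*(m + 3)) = m + 3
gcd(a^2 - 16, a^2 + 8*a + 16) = a + 4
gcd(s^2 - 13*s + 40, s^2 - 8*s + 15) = s - 5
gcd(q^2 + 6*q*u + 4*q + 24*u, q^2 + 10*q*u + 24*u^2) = q + 6*u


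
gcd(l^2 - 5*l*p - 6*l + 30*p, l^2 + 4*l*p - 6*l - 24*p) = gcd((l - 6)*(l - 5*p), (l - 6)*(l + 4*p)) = l - 6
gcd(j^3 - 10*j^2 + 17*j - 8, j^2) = 1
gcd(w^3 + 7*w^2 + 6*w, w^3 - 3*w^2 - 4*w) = w^2 + w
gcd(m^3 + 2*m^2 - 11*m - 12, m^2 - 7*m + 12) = m - 3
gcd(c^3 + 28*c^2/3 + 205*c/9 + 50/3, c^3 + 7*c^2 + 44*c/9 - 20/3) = c^2 + 23*c/3 + 10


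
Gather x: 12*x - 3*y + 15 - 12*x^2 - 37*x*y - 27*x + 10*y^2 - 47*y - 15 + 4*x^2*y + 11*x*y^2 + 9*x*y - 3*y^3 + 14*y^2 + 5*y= x^2*(4*y - 12) + x*(11*y^2 - 28*y - 15) - 3*y^3 + 24*y^2 - 45*y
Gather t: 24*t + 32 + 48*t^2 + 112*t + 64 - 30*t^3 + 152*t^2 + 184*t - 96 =-30*t^3 + 200*t^2 + 320*t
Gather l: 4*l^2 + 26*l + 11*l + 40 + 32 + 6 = 4*l^2 + 37*l + 78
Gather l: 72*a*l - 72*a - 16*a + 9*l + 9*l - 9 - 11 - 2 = -88*a + l*(72*a + 18) - 22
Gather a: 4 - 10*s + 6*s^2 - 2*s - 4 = 6*s^2 - 12*s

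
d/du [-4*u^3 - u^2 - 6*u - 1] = -12*u^2 - 2*u - 6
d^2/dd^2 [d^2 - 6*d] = 2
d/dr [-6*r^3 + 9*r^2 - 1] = 18*r*(1 - r)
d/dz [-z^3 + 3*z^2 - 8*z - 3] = -3*z^2 + 6*z - 8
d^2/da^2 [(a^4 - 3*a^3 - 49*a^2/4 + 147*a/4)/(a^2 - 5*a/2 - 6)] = 2*(8*a^6 - 60*a^5 + 6*a^4 + 715*a^3 - 1116*a^2 + 2700*a - 7938)/(8*a^6 - 60*a^5 + 6*a^4 + 595*a^3 - 36*a^2 - 2160*a - 1728)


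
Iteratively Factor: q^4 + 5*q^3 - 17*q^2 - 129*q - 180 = (q + 4)*(q^3 + q^2 - 21*q - 45) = (q - 5)*(q + 4)*(q^2 + 6*q + 9) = (q - 5)*(q + 3)*(q + 4)*(q + 3)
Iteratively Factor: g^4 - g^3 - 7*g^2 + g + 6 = (g - 3)*(g^3 + 2*g^2 - g - 2) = (g - 3)*(g + 1)*(g^2 + g - 2) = (g - 3)*(g - 1)*(g + 1)*(g + 2)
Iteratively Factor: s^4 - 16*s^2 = (s - 4)*(s^3 + 4*s^2) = s*(s - 4)*(s^2 + 4*s) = s*(s - 4)*(s + 4)*(s)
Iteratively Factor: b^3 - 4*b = (b)*(b^2 - 4) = b*(b + 2)*(b - 2)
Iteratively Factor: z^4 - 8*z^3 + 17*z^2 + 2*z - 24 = (z - 2)*(z^3 - 6*z^2 + 5*z + 12) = (z - 3)*(z - 2)*(z^2 - 3*z - 4) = (z - 3)*(z - 2)*(z + 1)*(z - 4)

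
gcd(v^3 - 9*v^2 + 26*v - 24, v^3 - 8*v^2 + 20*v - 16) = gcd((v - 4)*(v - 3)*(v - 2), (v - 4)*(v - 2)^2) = v^2 - 6*v + 8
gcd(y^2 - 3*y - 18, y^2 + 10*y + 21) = y + 3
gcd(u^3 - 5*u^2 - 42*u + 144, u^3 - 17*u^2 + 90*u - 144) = u^2 - 11*u + 24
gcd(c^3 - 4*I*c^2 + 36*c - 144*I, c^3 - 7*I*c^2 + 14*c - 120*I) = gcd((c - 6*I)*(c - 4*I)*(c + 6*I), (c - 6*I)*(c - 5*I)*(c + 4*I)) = c - 6*I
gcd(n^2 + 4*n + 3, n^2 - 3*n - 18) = n + 3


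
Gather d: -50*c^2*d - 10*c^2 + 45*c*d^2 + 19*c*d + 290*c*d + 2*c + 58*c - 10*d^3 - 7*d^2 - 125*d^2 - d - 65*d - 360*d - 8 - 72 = -10*c^2 + 60*c - 10*d^3 + d^2*(45*c - 132) + d*(-50*c^2 + 309*c - 426) - 80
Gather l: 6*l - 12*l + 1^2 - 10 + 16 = 7 - 6*l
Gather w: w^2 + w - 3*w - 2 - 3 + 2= w^2 - 2*w - 3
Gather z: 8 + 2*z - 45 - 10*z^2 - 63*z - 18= -10*z^2 - 61*z - 55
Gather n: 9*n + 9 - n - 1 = 8*n + 8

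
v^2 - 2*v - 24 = (v - 6)*(v + 4)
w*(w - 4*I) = w^2 - 4*I*w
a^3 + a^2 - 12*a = a*(a - 3)*(a + 4)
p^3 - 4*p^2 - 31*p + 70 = (p - 7)*(p - 2)*(p + 5)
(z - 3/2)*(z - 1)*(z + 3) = z^3 + z^2/2 - 6*z + 9/2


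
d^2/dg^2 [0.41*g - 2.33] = 0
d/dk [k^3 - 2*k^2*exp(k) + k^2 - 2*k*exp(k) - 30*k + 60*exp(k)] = -2*k^2*exp(k) + 3*k^2 - 6*k*exp(k) + 2*k + 58*exp(k) - 30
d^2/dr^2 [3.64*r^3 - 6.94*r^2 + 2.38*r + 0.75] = 21.84*r - 13.88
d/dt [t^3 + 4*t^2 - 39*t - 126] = 3*t^2 + 8*t - 39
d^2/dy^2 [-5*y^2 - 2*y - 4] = -10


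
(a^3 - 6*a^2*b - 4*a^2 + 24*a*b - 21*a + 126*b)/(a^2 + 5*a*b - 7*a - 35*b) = (a^2 - 6*a*b + 3*a - 18*b)/(a + 5*b)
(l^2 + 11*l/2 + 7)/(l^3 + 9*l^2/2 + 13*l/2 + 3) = (2*l + 7)/(2*l^2 + 5*l + 3)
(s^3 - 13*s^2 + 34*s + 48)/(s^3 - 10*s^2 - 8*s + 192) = (s + 1)/(s + 4)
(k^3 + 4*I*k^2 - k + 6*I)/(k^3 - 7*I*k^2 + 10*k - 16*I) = (k + 3*I)/(k - 8*I)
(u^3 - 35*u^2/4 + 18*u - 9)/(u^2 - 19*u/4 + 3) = (u^2 - 8*u + 12)/(u - 4)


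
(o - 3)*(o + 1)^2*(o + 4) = o^4 + 3*o^3 - 9*o^2 - 23*o - 12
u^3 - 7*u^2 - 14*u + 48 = (u - 8)*(u - 2)*(u + 3)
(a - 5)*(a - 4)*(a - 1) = a^3 - 10*a^2 + 29*a - 20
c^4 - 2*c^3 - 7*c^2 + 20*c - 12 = (c - 2)^2*(c - 1)*(c + 3)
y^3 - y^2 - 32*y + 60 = (y - 5)*(y - 2)*(y + 6)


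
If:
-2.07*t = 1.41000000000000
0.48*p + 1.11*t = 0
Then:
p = 1.58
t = -0.68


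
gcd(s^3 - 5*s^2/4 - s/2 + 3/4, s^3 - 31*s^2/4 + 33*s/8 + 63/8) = s + 3/4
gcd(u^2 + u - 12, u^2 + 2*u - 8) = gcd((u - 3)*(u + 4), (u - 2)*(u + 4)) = u + 4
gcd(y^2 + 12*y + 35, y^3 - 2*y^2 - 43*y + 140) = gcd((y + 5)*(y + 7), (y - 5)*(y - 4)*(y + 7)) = y + 7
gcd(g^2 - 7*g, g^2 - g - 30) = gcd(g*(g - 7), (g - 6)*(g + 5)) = 1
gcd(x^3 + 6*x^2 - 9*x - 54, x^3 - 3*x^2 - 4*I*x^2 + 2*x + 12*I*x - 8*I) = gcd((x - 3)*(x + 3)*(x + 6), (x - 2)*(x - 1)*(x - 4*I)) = 1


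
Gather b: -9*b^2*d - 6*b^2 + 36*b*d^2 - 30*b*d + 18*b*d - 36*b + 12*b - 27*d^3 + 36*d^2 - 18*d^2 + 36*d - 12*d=b^2*(-9*d - 6) + b*(36*d^2 - 12*d - 24) - 27*d^3 + 18*d^2 + 24*d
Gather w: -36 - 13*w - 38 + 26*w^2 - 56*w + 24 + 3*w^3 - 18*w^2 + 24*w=3*w^3 + 8*w^2 - 45*w - 50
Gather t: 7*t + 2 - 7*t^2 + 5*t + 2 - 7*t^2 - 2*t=-14*t^2 + 10*t + 4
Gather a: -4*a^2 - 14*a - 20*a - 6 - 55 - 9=-4*a^2 - 34*a - 70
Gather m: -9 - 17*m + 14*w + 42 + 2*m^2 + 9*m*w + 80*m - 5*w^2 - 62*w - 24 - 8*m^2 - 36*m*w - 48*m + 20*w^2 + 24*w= -6*m^2 + m*(15 - 27*w) + 15*w^2 - 24*w + 9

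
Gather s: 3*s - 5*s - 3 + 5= 2 - 2*s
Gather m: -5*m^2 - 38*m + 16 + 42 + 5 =-5*m^2 - 38*m + 63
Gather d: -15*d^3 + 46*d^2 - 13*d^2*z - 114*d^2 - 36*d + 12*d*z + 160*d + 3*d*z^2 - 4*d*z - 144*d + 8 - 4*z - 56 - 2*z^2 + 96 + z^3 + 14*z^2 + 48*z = -15*d^3 + d^2*(-13*z - 68) + d*(3*z^2 + 8*z - 20) + z^3 + 12*z^2 + 44*z + 48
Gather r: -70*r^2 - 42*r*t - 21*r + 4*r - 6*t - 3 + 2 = -70*r^2 + r*(-42*t - 17) - 6*t - 1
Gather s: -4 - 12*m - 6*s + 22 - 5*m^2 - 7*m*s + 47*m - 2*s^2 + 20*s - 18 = -5*m^2 + 35*m - 2*s^2 + s*(14 - 7*m)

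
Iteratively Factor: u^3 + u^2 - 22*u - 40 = (u + 4)*(u^2 - 3*u - 10) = (u - 5)*(u + 4)*(u + 2)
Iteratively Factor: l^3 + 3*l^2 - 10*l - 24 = (l + 4)*(l^2 - l - 6) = (l - 3)*(l + 4)*(l + 2)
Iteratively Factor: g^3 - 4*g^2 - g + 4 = (g + 1)*(g^2 - 5*g + 4) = (g - 1)*(g + 1)*(g - 4)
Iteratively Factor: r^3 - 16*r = (r + 4)*(r^2 - 4*r) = r*(r + 4)*(r - 4)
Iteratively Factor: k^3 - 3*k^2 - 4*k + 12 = (k + 2)*(k^2 - 5*k + 6) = (k - 2)*(k + 2)*(k - 3)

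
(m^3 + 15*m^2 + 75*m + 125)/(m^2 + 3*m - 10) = (m^2 + 10*m + 25)/(m - 2)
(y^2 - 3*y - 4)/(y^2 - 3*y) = (y^2 - 3*y - 4)/(y*(y - 3))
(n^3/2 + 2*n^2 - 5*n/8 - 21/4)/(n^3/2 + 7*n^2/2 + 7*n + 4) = (n^2 + 2*n - 21/4)/(n^2 + 5*n + 4)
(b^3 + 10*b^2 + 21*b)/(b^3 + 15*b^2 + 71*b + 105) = b/(b + 5)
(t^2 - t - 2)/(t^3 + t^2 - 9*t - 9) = (t - 2)/(t^2 - 9)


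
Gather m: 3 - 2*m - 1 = 2 - 2*m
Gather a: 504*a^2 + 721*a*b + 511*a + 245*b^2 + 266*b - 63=504*a^2 + a*(721*b + 511) + 245*b^2 + 266*b - 63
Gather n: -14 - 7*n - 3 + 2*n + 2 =-5*n - 15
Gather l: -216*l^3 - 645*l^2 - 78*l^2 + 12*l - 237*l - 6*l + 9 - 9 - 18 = -216*l^3 - 723*l^2 - 231*l - 18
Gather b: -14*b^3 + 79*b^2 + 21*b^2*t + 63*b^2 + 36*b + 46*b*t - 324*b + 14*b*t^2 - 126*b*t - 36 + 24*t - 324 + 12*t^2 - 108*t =-14*b^3 + b^2*(21*t + 142) + b*(14*t^2 - 80*t - 288) + 12*t^2 - 84*t - 360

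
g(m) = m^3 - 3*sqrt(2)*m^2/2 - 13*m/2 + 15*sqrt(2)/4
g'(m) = 3*m^2 - 3*sqrt(2)*m - 13/2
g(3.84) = 5.69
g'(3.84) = 21.45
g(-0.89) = 8.70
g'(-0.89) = -0.35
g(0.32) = 3.04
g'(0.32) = -7.55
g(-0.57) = 8.13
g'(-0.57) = -3.11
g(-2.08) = 0.65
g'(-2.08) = 15.30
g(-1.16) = 8.43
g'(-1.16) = 2.46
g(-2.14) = -0.30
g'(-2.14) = 16.32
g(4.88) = 39.28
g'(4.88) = 44.24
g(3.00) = -6.29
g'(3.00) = 7.77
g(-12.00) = -1950.17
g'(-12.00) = 476.41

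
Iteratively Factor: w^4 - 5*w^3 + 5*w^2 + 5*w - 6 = (w - 1)*(w^3 - 4*w^2 + w + 6) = (w - 1)*(w + 1)*(w^2 - 5*w + 6) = (w - 3)*(w - 1)*(w + 1)*(w - 2)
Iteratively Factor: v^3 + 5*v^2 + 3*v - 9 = (v - 1)*(v^2 + 6*v + 9) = (v - 1)*(v + 3)*(v + 3)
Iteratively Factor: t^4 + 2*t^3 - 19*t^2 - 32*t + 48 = (t - 1)*(t^3 + 3*t^2 - 16*t - 48) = (t - 4)*(t - 1)*(t^2 + 7*t + 12) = (t - 4)*(t - 1)*(t + 4)*(t + 3)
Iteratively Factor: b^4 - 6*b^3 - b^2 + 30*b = (b)*(b^3 - 6*b^2 - b + 30) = b*(b - 5)*(b^2 - b - 6) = b*(b - 5)*(b - 3)*(b + 2)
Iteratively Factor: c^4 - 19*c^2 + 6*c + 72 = (c + 4)*(c^3 - 4*c^2 - 3*c + 18) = (c + 2)*(c + 4)*(c^2 - 6*c + 9) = (c - 3)*(c + 2)*(c + 4)*(c - 3)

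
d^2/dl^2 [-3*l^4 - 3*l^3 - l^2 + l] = -36*l^2 - 18*l - 2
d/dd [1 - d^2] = -2*d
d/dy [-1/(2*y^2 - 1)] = 4*y/(2*y^2 - 1)^2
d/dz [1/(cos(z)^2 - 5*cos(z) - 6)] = (2*cos(z) - 5)*sin(z)/(sin(z)^2 + 5*cos(z) + 5)^2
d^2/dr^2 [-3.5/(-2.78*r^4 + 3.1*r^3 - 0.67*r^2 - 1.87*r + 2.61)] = ((-116.76*r^2 + 65.1*r - 4.69)*(2.78*r^4 - 3.1*r^3 + 0.67*r^2 + 1.87*r - 2.61) + 3.5*(11.12*r^3 - 9.3*r^2 + 1.34*r + 1.87)*(22.24*r^3 - 18.6*r^2 + 2.68*r + 3.74))/(2.78*r^4 - 3.1*r^3 + 0.67*r^2 + 1.87*r - 2.61)^3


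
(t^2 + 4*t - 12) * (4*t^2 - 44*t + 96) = 4*t^4 - 28*t^3 - 128*t^2 + 912*t - 1152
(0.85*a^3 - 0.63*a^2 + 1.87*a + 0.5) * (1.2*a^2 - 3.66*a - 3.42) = 1.02*a^5 - 3.867*a^4 + 1.6428*a^3 - 4.0896*a^2 - 8.2254*a - 1.71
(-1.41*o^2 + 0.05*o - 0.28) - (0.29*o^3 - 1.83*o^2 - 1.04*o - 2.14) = -0.29*o^3 + 0.42*o^2 + 1.09*o + 1.86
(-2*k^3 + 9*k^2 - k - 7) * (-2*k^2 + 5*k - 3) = 4*k^5 - 28*k^4 + 53*k^3 - 18*k^2 - 32*k + 21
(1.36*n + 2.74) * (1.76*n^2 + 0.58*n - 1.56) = 2.3936*n^3 + 5.6112*n^2 - 0.5324*n - 4.2744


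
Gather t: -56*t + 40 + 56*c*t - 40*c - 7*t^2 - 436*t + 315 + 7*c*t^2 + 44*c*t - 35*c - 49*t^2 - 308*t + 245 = -75*c + t^2*(7*c - 56) + t*(100*c - 800) + 600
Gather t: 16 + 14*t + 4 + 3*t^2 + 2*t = 3*t^2 + 16*t + 20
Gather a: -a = -a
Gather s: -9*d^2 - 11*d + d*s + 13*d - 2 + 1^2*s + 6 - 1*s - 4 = -9*d^2 + d*s + 2*d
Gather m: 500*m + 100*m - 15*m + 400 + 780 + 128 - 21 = 585*m + 1287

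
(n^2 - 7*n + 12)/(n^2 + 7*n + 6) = (n^2 - 7*n + 12)/(n^2 + 7*n + 6)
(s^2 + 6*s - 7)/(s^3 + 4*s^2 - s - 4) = (s + 7)/(s^2 + 5*s + 4)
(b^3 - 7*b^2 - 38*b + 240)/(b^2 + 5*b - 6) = (b^2 - 13*b + 40)/(b - 1)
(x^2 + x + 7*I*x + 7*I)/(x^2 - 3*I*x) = (x^2 + x + 7*I*x + 7*I)/(x*(x - 3*I))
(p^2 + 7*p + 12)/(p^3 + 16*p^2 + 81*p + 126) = (p + 4)/(p^2 + 13*p + 42)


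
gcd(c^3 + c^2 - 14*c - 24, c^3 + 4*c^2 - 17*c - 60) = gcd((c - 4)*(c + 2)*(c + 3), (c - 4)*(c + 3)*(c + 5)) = c^2 - c - 12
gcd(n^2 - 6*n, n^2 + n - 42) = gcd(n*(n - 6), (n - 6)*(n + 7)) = n - 6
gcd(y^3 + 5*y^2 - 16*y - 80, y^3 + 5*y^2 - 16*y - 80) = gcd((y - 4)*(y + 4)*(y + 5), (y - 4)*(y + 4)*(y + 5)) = y^3 + 5*y^2 - 16*y - 80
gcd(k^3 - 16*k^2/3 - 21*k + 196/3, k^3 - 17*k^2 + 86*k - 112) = k - 7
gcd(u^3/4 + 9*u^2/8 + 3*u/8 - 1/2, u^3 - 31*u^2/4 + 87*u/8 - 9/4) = 1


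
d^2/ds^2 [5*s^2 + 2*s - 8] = 10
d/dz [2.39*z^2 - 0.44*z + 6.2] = 4.78*z - 0.44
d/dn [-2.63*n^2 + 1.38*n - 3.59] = 1.38 - 5.26*n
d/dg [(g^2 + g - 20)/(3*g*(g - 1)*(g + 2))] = (-g^4 - 2*g^3 + 57*g^2 + 40*g - 40)/(3*g^2*(g^4 + 2*g^3 - 3*g^2 - 4*g + 4))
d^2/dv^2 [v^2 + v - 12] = 2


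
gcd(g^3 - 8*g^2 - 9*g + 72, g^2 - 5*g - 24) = g^2 - 5*g - 24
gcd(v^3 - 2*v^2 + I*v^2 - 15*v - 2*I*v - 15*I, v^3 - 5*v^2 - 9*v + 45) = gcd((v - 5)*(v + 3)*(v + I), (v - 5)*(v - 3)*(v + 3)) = v^2 - 2*v - 15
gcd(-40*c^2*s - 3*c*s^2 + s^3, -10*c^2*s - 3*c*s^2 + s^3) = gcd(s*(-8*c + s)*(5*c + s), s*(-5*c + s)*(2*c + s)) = s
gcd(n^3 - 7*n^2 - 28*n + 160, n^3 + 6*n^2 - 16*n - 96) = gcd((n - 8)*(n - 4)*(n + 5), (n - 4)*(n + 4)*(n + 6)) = n - 4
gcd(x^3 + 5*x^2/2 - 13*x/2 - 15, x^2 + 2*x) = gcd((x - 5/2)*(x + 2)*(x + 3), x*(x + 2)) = x + 2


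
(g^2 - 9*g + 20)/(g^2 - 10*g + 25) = (g - 4)/(g - 5)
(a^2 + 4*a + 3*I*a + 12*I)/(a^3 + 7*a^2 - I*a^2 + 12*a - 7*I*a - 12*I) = (a + 3*I)/(a^2 + a*(3 - I) - 3*I)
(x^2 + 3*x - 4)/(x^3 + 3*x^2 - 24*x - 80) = (x - 1)/(x^2 - x - 20)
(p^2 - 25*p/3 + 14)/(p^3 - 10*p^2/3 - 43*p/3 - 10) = (3*p - 7)/(3*p^2 + 8*p + 5)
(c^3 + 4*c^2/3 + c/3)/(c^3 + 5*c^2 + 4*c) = (c + 1/3)/(c + 4)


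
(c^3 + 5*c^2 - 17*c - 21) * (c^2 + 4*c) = c^5 + 9*c^4 + 3*c^3 - 89*c^2 - 84*c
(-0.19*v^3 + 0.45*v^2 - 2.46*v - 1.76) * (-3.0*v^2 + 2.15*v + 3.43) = 0.57*v^5 - 1.7585*v^4 + 7.6958*v^3 + 1.5345*v^2 - 12.2218*v - 6.0368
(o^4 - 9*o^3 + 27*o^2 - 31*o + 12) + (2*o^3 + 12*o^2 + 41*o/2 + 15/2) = o^4 - 7*o^3 + 39*o^2 - 21*o/2 + 39/2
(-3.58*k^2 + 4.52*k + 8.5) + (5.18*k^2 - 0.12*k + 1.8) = 1.6*k^2 + 4.4*k + 10.3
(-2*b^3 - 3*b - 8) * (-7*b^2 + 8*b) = 14*b^5 - 16*b^4 + 21*b^3 + 32*b^2 - 64*b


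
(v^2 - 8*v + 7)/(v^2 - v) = (v - 7)/v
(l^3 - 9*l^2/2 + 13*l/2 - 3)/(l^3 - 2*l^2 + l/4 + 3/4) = 2*(l - 2)/(2*l + 1)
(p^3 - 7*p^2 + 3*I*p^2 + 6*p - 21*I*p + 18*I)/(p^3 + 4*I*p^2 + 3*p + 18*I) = (p^2 - 7*p + 6)/(p^2 + I*p + 6)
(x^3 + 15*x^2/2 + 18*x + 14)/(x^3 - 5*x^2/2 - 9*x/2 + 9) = (2*x^2 + 11*x + 14)/(2*x^2 - 9*x + 9)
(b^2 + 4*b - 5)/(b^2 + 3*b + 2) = (b^2 + 4*b - 5)/(b^2 + 3*b + 2)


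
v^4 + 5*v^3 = v^3*(v + 5)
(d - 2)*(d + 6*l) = d^2 + 6*d*l - 2*d - 12*l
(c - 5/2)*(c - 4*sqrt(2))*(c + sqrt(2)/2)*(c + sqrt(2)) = c^4 - 5*sqrt(2)*c^3/2 - 5*c^3/2 - 11*c^2 + 25*sqrt(2)*c^2/4 - 4*sqrt(2)*c + 55*c/2 + 10*sqrt(2)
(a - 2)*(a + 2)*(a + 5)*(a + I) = a^4 + 5*a^3 + I*a^3 - 4*a^2 + 5*I*a^2 - 20*a - 4*I*a - 20*I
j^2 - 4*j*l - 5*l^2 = (j - 5*l)*(j + l)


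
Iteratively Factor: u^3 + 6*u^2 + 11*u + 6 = (u + 3)*(u^2 + 3*u + 2) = (u + 2)*(u + 3)*(u + 1)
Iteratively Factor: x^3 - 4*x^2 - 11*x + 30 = (x - 5)*(x^2 + x - 6) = (x - 5)*(x + 3)*(x - 2)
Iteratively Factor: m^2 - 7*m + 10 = (m - 5)*(m - 2)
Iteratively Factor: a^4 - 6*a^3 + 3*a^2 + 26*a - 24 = (a - 3)*(a^3 - 3*a^2 - 6*a + 8) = (a - 4)*(a - 3)*(a^2 + a - 2) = (a - 4)*(a - 3)*(a - 1)*(a + 2)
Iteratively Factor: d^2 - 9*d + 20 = (d - 5)*(d - 4)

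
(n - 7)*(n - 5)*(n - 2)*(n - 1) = n^4 - 15*n^3 + 73*n^2 - 129*n + 70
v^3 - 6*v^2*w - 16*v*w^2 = v*(v - 8*w)*(v + 2*w)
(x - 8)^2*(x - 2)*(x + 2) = x^4 - 16*x^3 + 60*x^2 + 64*x - 256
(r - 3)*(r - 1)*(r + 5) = r^3 + r^2 - 17*r + 15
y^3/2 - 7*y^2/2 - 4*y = y*(y/2 + 1/2)*(y - 8)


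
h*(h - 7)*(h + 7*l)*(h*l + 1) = h^4*l + 7*h^3*l^2 - 7*h^3*l + h^3 - 49*h^2*l^2 + 7*h^2*l - 7*h^2 - 49*h*l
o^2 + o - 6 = (o - 2)*(o + 3)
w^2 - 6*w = w*(w - 6)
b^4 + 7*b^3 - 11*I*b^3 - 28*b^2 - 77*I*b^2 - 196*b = b*(b + 7)*(b - 7*I)*(b - 4*I)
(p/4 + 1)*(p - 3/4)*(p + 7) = p^3/4 + 41*p^2/16 + 79*p/16 - 21/4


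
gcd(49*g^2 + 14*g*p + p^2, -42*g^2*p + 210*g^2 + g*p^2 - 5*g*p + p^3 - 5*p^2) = 7*g + p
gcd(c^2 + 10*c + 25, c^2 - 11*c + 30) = 1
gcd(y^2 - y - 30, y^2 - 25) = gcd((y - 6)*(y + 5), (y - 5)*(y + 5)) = y + 5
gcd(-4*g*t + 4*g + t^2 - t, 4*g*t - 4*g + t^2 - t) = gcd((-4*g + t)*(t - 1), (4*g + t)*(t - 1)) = t - 1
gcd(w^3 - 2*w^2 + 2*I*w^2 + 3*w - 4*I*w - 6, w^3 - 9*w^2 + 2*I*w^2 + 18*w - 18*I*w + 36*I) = 1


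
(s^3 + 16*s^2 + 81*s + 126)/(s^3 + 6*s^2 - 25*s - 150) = (s^2 + 10*s + 21)/(s^2 - 25)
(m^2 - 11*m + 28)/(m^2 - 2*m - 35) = (m - 4)/(m + 5)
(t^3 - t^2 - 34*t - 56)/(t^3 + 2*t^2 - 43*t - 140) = (t + 2)/(t + 5)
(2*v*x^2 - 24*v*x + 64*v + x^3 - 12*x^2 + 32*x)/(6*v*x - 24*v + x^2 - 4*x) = (2*v*x - 16*v + x^2 - 8*x)/(6*v + x)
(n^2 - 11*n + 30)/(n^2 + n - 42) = (n - 5)/(n + 7)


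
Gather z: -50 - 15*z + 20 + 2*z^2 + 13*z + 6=2*z^2 - 2*z - 24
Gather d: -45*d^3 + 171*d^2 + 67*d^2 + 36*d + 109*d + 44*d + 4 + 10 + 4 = -45*d^3 + 238*d^2 + 189*d + 18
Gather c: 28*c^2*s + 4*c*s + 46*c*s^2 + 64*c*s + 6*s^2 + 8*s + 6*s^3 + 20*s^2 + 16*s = 28*c^2*s + c*(46*s^2 + 68*s) + 6*s^3 + 26*s^2 + 24*s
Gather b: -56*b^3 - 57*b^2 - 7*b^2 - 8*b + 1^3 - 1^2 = -56*b^3 - 64*b^2 - 8*b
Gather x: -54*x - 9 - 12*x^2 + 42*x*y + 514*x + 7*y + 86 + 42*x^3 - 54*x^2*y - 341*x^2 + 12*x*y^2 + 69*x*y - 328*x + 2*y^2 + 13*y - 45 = 42*x^3 + x^2*(-54*y - 353) + x*(12*y^2 + 111*y + 132) + 2*y^2 + 20*y + 32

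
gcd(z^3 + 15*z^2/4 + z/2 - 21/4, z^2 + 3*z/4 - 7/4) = z^2 + 3*z/4 - 7/4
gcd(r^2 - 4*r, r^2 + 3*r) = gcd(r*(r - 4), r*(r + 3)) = r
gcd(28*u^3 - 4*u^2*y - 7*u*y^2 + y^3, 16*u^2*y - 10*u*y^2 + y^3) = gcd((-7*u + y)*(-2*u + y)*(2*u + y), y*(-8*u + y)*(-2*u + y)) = -2*u + y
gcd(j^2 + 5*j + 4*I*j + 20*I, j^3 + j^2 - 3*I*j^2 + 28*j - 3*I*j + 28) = j + 4*I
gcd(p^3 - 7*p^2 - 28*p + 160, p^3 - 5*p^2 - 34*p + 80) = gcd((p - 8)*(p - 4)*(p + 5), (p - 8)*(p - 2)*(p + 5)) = p^2 - 3*p - 40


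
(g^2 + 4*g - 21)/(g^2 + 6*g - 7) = (g - 3)/(g - 1)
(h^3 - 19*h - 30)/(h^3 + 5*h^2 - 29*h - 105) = (h + 2)/(h + 7)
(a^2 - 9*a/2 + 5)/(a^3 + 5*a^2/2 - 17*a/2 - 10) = (a - 2)/(a^2 + 5*a + 4)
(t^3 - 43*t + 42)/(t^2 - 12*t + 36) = (t^2 + 6*t - 7)/(t - 6)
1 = 1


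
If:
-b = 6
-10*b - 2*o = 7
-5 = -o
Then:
No Solution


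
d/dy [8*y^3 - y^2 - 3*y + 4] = 24*y^2 - 2*y - 3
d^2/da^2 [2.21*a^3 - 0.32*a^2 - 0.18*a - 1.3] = 13.26*a - 0.64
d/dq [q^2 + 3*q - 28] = 2*q + 3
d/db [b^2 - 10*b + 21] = 2*b - 10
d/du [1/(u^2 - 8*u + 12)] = 2*(4 - u)/(u^2 - 8*u + 12)^2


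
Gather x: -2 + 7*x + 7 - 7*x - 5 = 0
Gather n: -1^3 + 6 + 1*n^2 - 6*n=n^2 - 6*n + 5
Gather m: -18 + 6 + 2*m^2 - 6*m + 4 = 2*m^2 - 6*m - 8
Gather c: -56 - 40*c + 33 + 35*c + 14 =-5*c - 9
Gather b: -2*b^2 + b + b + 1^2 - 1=-2*b^2 + 2*b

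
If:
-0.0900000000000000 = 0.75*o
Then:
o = -0.12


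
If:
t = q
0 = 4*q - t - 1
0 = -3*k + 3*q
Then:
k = 1/3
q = 1/3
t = 1/3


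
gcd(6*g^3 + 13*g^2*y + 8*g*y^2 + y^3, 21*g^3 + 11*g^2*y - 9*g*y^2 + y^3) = g + y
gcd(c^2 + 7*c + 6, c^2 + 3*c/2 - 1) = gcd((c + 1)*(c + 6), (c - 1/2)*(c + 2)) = 1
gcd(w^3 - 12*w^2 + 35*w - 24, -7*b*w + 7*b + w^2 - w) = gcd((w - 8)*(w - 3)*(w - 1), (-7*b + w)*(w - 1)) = w - 1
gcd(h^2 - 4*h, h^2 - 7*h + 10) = 1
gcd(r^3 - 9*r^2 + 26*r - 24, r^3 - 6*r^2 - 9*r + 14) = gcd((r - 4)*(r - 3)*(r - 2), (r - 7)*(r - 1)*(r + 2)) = 1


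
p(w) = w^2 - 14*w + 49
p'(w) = 2*w - 14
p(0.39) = 43.69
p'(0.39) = -13.22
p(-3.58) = 111.94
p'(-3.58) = -21.16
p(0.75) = 39.06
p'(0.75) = -12.50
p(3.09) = 15.29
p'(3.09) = -7.82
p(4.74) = 5.11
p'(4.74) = -4.52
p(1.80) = 27.04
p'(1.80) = -10.40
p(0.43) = 43.16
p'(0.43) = -13.14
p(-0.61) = 57.91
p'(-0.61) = -15.22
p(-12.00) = 361.00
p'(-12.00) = -38.00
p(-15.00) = 484.00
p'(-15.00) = -44.00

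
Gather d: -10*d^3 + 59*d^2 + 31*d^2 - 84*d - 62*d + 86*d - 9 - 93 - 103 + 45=-10*d^3 + 90*d^2 - 60*d - 160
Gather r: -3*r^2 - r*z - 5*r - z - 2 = -3*r^2 + r*(-z - 5) - z - 2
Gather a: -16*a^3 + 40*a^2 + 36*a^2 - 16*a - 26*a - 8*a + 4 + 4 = -16*a^3 + 76*a^2 - 50*a + 8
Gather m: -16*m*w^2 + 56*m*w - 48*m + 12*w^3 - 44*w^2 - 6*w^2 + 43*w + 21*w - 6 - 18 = m*(-16*w^2 + 56*w - 48) + 12*w^3 - 50*w^2 + 64*w - 24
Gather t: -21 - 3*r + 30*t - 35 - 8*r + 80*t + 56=-11*r + 110*t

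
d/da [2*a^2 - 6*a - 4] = 4*a - 6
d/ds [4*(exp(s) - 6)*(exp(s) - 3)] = (8*exp(s) - 36)*exp(s)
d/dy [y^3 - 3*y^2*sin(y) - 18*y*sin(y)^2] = -3*y^2*cos(y) + 3*y^2 - 6*y*sin(y) - 18*y*sin(2*y) - 18*sin(y)^2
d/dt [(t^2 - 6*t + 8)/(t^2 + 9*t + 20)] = 3*(5*t^2 + 8*t - 64)/(t^4 + 18*t^3 + 121*t^2 + 360*t + 400)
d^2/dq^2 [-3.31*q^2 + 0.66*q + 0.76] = -6.62000000000000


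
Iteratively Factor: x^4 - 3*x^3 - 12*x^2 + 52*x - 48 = (x - 3)*(x^3 - 12*x + 16) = (x - 3)*(x - 2)*(x^2 + 2*x - 8) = (x - 3)*(x - 2)*(x + 4)*(x - 2)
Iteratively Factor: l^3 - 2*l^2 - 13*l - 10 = (l + 1)*(l^2 - 3*l - 10) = (l - 5)*(l + 1)*(l + 2)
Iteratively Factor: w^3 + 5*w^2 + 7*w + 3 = (w + 3)*(w^2 + 2*w + 1) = (w + 1)*(w + 3)*(w + 1)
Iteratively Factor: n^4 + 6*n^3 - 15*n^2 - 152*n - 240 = (n - 5)*(n^3 + 11*n^2 + 40*n + 48) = (n - 5)*(n + 4)*(n^2 + 7*n + 12) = (n - 5)*(n + 4)^2*(n + 3)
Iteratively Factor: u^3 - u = (u + 1)*(u^2 - u) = u*(u + 1)*(u - 1)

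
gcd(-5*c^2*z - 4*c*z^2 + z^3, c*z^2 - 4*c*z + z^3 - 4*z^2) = c*z + z^2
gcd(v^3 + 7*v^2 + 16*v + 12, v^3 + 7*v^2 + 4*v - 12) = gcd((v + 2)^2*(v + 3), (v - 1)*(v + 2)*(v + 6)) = v + 2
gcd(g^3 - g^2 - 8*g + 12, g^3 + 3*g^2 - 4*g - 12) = g^2 + g - 6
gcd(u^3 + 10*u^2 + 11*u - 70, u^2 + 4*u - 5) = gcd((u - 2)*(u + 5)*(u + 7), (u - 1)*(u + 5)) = u + 5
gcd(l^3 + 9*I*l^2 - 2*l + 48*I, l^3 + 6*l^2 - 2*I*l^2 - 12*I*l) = l - 2*I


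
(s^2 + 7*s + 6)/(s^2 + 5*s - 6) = (s + 1)/(s - 1)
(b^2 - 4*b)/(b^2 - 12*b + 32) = b/(b - 8)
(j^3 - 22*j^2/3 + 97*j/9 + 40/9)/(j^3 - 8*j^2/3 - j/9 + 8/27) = 3*(j - 5)/(3*j - 1)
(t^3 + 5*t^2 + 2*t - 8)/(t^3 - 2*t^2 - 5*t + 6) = (t + 4)/(t - 3)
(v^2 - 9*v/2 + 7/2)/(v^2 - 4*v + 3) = (v - 7/2)/(v - 3)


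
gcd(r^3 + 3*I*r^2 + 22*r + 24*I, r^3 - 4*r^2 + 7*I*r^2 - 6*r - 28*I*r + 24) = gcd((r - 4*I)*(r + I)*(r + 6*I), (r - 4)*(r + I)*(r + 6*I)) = r^2 + 7*I*r - 6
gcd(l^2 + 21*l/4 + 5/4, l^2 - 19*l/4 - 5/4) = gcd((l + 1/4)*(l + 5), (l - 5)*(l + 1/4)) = l + 1/4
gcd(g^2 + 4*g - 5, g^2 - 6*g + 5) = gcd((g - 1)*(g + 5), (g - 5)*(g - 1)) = g - 1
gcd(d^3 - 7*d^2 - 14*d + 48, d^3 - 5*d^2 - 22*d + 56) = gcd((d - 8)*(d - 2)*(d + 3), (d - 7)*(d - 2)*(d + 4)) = d - 2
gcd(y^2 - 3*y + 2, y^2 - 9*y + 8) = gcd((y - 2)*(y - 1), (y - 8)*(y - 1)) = y - 1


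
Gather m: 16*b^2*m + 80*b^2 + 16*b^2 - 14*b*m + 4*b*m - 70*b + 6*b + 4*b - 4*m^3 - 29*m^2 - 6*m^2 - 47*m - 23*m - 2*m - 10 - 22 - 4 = 96*b^2 - 60*b - 4*m^3 - 35*m^2 + m*(16*b^2 - 10*b - 72) - 36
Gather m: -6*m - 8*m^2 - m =-8*m^2 - 7*m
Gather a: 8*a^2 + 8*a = 8*a^2 + 8*a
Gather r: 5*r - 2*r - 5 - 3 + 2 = 3*r - 6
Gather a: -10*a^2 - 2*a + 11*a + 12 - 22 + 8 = -10*a^2 + 9*a - 2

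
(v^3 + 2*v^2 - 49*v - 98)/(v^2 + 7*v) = v - 5 - 14/v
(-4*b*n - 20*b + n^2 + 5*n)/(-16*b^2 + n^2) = (n + 5)/(4*b + n)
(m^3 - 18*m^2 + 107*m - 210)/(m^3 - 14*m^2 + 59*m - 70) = (m - 6)/(m - 2)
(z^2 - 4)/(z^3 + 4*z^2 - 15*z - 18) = (z^2 - 4)/(z^3 + 4*z^2 - 15*z - 18)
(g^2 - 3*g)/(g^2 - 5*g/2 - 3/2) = 2*g/(2*g + 1)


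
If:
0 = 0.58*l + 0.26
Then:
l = -0.45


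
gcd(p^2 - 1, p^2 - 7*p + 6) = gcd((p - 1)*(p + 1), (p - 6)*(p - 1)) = p - 1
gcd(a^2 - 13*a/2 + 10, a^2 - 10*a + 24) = a - 4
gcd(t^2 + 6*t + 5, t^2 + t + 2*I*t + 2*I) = t + 1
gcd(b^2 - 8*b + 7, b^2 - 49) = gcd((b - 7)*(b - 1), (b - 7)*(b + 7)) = b - 7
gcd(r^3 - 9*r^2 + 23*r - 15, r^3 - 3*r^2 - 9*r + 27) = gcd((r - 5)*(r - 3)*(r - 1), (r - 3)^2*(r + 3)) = r - 3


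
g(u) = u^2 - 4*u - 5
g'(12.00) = 20.00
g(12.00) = 91.00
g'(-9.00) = -22.00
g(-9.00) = 112.00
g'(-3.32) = -10.64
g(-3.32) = 19.30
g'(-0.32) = -4.64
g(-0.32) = -3.62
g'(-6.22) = -16.44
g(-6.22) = 58.57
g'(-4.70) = -13.40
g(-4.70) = 35.89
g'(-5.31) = -14.62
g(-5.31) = 44.44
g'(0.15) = -3.70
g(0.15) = -5.58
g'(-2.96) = -9.92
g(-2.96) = 15.60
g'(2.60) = 1.20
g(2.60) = -8.64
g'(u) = 2*u - 4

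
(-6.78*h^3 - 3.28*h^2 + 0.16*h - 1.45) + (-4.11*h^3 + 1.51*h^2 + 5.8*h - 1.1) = -10.89*h^3 - 1.77*h^2 + 5.96*h - 2.55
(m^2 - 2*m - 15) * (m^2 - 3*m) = m^4 - 5*m^3 - 9*m^2 + 45*m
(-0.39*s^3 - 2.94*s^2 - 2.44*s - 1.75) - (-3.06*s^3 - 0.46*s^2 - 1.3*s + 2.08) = 2.67*s^3 - 2.48*s^2 - 1.14*s - 3.83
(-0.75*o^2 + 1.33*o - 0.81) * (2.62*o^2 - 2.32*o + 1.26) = -1.965*o^4 + 5.2246*o^3 - 6.1528*o^2 + 3.555*o - 1.0206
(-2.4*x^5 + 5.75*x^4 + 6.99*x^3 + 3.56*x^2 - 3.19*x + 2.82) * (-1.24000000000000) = 2.976*x^5 - 7.13*x^4 - 8.6676*x^3 - 4.4144*x^2 + 3.9556*x - 3.4968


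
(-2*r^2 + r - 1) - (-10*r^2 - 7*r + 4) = 8*r^2 + 8*r - 5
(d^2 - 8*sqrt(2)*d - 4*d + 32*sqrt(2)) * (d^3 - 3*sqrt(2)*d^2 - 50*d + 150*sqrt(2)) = d^5 - 11*sqrt(2)*d^4 - 4*d^4 - 2*d^3 + 44*sqrt(2)*d^3 + 8*d^2 + 550*sqrt(2)*d^2 - 2200*sqrt(2)*d - 2400*d + 9600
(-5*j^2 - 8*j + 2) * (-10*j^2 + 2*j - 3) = 50*j^4 + 70*j^3 - 21*j^2 + 28*j - 6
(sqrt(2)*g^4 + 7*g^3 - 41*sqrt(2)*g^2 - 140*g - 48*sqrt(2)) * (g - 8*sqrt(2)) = sqrt(2)*g^5 - 9*g^4 - 97*sqrt(2)*g^3 + 516*g^2 + 1072*sqrt(2)*g + 768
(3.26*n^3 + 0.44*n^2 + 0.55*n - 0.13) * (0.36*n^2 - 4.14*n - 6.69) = 1.1736*n^5 - 13.338*n^4 - 23.433*n^3 - 5.2674*n^2 - 3.1413*n + 0.8697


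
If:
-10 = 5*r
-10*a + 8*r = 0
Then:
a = -8/5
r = -2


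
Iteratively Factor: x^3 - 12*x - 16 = (x + 2)*(x^2 - 2*x - 8) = (x - 4)*(x + 2)*(x + 2)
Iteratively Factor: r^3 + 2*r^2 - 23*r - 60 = (r + 3)*(r^2 - r - 20) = (r - 5)*(r + 3)*(r + 4)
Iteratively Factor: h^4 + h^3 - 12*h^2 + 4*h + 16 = (h + 1)*(h^3 - 12*h + 16) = (h - 2)*(h + 1)*(h^2 + 2*h - 8) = (h - 2)^2*(h + 1)*(h + 4)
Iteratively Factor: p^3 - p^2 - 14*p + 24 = (p + 4)*(p^2 - 5*p + 6) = (p - 3)*(p + 4)*(p - 2)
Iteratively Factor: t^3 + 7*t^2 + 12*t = (t)*(t^2 + 7*t + 12) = t*(t + 4)*(t + 3)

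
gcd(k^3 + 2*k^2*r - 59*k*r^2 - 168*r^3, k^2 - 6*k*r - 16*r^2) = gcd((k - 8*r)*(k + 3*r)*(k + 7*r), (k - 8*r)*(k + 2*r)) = -k + 8*r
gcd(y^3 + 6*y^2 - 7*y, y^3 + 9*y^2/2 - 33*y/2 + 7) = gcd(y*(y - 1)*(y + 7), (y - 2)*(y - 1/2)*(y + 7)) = y + 7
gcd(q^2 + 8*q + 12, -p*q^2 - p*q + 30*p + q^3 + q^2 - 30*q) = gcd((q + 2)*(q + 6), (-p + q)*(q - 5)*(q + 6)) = q + 6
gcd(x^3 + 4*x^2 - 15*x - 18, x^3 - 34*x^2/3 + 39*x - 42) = x - 3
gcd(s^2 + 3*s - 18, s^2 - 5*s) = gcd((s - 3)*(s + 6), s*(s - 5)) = 1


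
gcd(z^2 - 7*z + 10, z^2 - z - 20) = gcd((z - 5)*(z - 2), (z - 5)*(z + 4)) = z - 5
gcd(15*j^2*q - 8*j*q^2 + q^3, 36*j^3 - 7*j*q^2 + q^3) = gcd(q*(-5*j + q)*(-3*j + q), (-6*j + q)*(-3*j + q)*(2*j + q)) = -3*j + q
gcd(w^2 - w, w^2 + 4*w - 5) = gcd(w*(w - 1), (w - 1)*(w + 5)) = w - 1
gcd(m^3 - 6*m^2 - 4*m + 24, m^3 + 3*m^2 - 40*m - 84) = m^2 - 4*m - 12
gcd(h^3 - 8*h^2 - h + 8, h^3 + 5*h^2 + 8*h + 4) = h + 1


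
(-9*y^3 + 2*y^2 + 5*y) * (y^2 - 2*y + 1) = -9*y^5 + 20*y^4 - 8*y^3 - 8*y^2 + 5*y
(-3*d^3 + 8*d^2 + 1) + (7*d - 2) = -3*d^3 + 8*d^2 + 7*d - 1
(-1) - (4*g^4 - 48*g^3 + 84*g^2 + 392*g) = -4*g^4 + 48*g^3 - 84*g^2 - 392*g - 1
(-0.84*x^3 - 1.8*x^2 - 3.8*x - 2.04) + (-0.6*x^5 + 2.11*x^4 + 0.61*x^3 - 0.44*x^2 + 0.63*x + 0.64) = -0.6*x^5 + 2.11*x^4 - 0.23*x^3 - 2.24*x^2 - 3.17*x - 1.4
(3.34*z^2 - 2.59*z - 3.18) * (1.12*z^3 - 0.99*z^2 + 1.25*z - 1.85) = 3.7408*z^5 - 6.2074*z^4 + 3.1775*z^3 - 6.2683*z^2 + 0.8165*z + 5.883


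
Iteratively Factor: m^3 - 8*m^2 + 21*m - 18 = (m - 3)*(m^2 - 5*m + 6) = (m - 3)*(m - 2)*(m - 3)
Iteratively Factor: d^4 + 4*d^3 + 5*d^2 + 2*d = (d)*(d^3 + 4*d^2 + 5*d + 2) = d*(d + 1)*(d^2 + 3*d + 2) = d*(d + 1)^2*(d + 2)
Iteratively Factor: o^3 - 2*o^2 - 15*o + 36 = (o - 3)*(o^2 + o - 12) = (o - 3)*(o + 4)*(o - 3)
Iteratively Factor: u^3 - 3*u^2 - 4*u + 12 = (u + 2)*(u^2 - 5*u + 6) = (u - 3)*(u + 2)*(u - 2)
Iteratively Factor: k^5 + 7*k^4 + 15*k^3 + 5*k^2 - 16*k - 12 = (k - 1)*(k^4 + 8*k^3 + 23*k^2 + 28*k + 12) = (k - 1)*(k + 2)*(k^3 + 6*k^2 + 11*k + 6) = (k - 1)*(k + 2)*(k + 3)*(k^2 + 3*k + 2) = (k - 1)*(k + 2)^2*(k + 3)*(k + 1)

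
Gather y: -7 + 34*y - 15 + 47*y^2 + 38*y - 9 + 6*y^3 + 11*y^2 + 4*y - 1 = 6*y^3 + 58*y^2 + 76*y - 32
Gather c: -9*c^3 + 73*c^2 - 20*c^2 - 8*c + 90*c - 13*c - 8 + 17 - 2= -9*c^3 + 53*c^2 + 69*c + 7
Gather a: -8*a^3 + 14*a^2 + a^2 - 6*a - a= -8*a^3 + 15*a^2 - 7*a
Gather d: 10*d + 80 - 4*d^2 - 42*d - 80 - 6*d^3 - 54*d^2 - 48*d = -6*d^3 - 58*d^2 - 80*d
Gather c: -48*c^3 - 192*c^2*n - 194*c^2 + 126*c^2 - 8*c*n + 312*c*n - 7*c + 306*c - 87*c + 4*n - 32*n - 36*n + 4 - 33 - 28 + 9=-48*c^3 + c^2*(-192*n - 68) + c*(304*n + 212) - 64*n - 48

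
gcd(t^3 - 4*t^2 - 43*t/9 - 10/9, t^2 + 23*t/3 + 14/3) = t + 2/3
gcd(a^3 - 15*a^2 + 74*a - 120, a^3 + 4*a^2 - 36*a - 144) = a - 6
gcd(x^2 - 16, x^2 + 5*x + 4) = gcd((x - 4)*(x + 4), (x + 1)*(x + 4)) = x + 4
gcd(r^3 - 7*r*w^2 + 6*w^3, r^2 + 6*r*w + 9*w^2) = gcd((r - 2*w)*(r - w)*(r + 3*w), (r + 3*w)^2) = r + 3*w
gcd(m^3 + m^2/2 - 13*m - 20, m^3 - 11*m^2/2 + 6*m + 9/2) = 1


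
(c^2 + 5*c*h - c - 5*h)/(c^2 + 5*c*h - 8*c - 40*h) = (c - 1)/(c - 8)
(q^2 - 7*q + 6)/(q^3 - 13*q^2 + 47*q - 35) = (q - 6)/(q^2 - 12*q + 35)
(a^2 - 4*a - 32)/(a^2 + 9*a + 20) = (a - 8)/(a + 5)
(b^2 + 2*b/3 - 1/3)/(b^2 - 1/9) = 3*(b + 1)/(3*b + 1)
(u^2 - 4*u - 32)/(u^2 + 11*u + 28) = (u - 8)/(u + 7)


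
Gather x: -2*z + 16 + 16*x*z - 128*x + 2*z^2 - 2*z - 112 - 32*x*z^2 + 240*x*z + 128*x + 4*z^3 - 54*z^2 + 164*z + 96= x*(-32*z^2 + 256*z) + 4*z^3 - 52*z^2 + 160*z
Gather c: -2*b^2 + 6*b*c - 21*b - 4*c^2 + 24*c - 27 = -2*b^2 - 21*b - 4*c^2 + c*(6*b + 24) - 27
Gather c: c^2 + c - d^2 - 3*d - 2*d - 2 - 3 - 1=c^2 + c - d^2 - 5*d - 6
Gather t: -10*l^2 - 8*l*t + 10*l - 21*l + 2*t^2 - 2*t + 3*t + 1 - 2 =-10*l^2 - 11*l + 2*t^2 + t*(1 - 8*l) - 1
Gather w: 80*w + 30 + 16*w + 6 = 96*w + 36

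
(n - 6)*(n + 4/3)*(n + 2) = n^3 - 8*n^2/3 - 52*n/3 - 16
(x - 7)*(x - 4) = x^2 - 11*x + 28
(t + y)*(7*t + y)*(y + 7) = 7*t^2*y + 49*t^2 + 8*t*y^2 + 56*t*y + y^3 + 7*y^2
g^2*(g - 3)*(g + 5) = g^4 + 2*g^3 - 15*g^2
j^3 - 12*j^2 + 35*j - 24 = (j - 8)*(j - 3)*(j - 1)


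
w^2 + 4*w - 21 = (w - 3)*(w + 7)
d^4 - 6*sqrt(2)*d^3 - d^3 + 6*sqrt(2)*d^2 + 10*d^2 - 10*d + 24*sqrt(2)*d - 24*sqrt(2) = (d - 1)*(d - 4*sqrt(2))*(d - 3*sqrt(2))*(d + sqrt(2))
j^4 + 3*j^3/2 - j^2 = j^2*(j - 1/2)*(j + 2)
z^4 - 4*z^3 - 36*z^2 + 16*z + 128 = (z - 8)*(z - 2)*(z + 2)*(z + 4)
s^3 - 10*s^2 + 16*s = s*(s - 8)*(s - 2)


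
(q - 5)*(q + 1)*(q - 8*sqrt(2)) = q^3 - 8*sqrt(2)*q^2 - 4*q^2 - 5*q + 32*sqrt(2)*q + 40*sqrt(2)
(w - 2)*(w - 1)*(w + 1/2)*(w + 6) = w^4 + 7*w^3/2 - 29*w^2/2 + 4*w + 6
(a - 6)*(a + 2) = a^2 - 4*a - 12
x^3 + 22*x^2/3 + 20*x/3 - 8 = (x - 2/3)*(x + 2)*(x + 6)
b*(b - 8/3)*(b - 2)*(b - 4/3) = b^4 - 6*b^3 + 104*b^2/9 - 64*b/9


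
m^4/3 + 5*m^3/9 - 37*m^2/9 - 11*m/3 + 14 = (m/3 + 1)*(m - 7/3)*(m - 2)*(m + 3)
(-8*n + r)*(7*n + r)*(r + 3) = -56*n^2*r - 168*n^2 - n*r^2 - 3*n*r + r^3 + 3*r^2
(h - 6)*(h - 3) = h^2 - 9*h + 18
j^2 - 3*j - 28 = (j - 7)*(j + 4)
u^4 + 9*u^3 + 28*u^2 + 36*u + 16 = (u + 1)*(u + 2)^2*(u + 4)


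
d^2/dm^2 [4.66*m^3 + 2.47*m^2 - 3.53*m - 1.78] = 27.96*m + 4.94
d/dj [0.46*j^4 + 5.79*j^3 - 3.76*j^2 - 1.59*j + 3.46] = 1.84*j^3 + 17.37*j^2 - 7.52*j - 1.59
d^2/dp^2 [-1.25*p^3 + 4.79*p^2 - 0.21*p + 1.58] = 9.58 - 7.5*p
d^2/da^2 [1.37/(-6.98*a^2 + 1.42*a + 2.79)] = (-133.493896*a^2 + 27.157784*a + 1.37*(13.96*a - 1.42)*(27.92*a - 2.84) + 53.359308)/(-6.98*a^2 + 1.42*a + 2.79)^3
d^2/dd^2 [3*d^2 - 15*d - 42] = 6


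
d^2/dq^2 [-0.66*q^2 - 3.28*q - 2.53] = -1.32000000000000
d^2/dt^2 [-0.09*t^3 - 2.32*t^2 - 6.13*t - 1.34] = -0.54*t - 4.64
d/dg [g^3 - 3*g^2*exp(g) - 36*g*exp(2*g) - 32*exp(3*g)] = -3*g^2*exp(g) + 3*g^2 - 72*g*exp(2*g) - 6*g*exp(g) - 96*exp(3*g) - 36*exp(2*g)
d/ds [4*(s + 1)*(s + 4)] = 8*s + 20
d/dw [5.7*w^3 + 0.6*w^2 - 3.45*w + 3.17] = 17.1*w^2 + 1.2*w - 3.45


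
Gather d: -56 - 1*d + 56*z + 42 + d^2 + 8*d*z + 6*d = d^2 + d*(8*z + 5) + 56*z - 14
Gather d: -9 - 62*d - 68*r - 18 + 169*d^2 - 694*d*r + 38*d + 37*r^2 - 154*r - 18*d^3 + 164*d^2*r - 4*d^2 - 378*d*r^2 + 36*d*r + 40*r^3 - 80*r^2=-18*d^3 + d^2*(164*r + 165) + d*(-378*r^2 - 658*r - 24) + 40*r^3 - 43*r^2 - 222*r - 27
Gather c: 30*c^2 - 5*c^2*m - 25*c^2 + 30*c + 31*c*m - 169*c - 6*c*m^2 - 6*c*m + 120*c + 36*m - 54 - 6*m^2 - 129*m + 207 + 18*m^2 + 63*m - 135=c^2*(5 - 5*m) + c*(-6*m^2 + 25*m - 19) + 12*m^2 - 30*m + 18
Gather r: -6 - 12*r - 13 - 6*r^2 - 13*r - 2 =-6*r^2 - 25*r - 21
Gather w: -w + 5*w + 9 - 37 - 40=4*w - 68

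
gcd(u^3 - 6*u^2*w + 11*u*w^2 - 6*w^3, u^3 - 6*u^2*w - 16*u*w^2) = 1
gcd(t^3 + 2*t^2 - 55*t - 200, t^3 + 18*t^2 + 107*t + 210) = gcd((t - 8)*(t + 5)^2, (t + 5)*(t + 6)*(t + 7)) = t + 5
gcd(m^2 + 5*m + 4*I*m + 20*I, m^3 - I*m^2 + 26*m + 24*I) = m + 4*I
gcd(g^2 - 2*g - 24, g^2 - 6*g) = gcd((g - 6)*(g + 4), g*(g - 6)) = g - 6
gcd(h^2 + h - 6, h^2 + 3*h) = h + 3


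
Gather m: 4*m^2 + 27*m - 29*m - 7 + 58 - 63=4*m^2 - 2*m - 12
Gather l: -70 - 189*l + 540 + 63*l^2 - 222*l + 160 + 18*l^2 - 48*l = 81*l^2 - 459*l + 630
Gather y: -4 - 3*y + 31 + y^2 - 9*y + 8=y^2 - 12*y + 35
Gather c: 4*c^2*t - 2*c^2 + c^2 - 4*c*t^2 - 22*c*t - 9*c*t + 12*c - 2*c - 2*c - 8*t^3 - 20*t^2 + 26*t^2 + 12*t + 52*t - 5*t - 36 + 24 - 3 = c^2*(4*t - 1) + c*(-4*t^2 - 31*t + 8) - 8*t^3 + 6*t^2 + 59*t - 15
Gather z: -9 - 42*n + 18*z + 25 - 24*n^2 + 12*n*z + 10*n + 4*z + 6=-24*n^2 - 32*n + z*(12*n + 22) + 22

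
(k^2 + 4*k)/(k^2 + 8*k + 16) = k/(k + 4)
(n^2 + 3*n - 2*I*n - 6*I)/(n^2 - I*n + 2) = (n + 3)/(n + I)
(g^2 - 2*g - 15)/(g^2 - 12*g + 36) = (g^2 - 2*g - 15)/(g^2 - 12*g + 36)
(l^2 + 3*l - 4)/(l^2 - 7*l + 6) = (l + 4)/(l - 6)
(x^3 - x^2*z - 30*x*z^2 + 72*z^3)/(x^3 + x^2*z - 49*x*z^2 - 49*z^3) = (x^3 - x^2*z - 30*x*z^2 + 72*z^3)/(x^3 + x^2*z - 49*x*z^2 - 49*z^3)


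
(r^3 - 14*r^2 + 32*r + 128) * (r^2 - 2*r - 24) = r^5 - 16*r^4 + 36*r^3 + 400*r^2 - 1024*r - 3072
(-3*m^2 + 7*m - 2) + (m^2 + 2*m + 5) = -2*m^2 + 9*m + 3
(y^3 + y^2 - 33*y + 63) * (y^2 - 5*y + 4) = y^5 - 4*y^4 - 34*y^3 + 232*y^2 - 447*y + 252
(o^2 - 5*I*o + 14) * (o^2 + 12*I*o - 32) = o^4 + 7*I*o^3 + 42*o^2 + 328*I*o - 448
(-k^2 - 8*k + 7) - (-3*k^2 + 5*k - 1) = 2*k^2 - 13*k + 8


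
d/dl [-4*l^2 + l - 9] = 1 - 8*l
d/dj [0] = 0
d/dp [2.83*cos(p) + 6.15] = -2.83*sin(p)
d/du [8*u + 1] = 8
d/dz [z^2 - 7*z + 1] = 2*z - 7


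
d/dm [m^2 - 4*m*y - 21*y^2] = 2*m - 4*y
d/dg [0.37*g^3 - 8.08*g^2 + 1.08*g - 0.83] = 1.11*g^2 - 16.16*g + 1.08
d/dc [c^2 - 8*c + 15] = 2*c - 8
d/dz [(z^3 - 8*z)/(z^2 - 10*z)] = (z^2 - 20*z + 8)/(z^2 - 20*z + 100)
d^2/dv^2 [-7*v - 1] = 0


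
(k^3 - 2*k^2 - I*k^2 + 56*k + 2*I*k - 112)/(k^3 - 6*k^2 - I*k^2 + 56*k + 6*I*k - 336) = (k - 2)/(k - 6)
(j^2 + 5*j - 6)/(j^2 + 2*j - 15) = (j^2 + 5*j - 6)/(j^2 + 2*j - 15)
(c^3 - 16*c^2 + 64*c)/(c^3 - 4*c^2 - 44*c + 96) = c*(c - 8)/(c^2 + 4*c - 12)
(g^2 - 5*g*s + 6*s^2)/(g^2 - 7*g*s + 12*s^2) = (-g + 2*s)/(-g + 4*s)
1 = 1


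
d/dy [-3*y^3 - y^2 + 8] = y*(-9*y - 2)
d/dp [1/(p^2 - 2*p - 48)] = 2*(1 - p)/(-p^2 + 2*p + 48)^2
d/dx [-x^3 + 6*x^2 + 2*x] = -3*x^2 + 12*x + 2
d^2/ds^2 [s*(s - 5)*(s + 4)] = 6*s - 2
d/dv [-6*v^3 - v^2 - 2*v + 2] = -18*v^2 - 2*v - 2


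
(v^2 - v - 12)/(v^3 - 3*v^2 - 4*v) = (v + 3)/(v*(v + 1))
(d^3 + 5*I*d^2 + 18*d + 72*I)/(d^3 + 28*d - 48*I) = (d + 3*I)/(d - 2*I)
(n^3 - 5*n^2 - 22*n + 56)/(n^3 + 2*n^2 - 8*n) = (n - 7)/n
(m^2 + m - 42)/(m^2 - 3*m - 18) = (m + 7)/(m + 3)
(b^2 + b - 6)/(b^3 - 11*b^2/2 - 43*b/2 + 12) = 2*(b - 2)/(2*b^2 - 17*b + 8)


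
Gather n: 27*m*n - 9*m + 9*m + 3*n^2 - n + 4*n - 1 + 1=3*n^2 + n*(27*m + 3)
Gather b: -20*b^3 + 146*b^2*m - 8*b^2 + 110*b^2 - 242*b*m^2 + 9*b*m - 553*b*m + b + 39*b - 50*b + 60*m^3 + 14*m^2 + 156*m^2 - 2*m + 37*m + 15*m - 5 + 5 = -20*b^3 + b^2*(146*m + 102) + b*(-242*m^2 - 544*m - 10) + 60*m^3 + 170*m^2 + 50*m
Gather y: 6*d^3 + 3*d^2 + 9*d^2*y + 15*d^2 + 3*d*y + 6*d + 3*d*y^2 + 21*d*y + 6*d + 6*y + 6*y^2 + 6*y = 6*d^3 + 18*d^2 + 12*d + y^2*(3*d + 6) + y*(9*d^2 + 24*d + 12)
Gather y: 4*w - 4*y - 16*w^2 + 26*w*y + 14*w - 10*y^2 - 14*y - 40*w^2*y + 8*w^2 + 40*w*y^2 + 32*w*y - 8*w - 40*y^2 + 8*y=-8*w^2 + 10*w + y^2*(40*w - 50) + y*(-40*w^2 + 58*w - 10)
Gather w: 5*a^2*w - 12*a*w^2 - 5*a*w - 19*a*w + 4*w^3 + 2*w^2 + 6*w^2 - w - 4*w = 4*w^3 + w^2*(8 - 12*a) + w*(5*a^2 - 24*a - 5)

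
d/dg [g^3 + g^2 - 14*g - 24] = 3*g^2 + 2*g - 14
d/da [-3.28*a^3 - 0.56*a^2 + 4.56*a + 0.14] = -9.84*a^2 - 1.12*a + 4.56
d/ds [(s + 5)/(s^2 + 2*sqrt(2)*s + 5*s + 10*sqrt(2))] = -1/(s^2 + 4*sqrt(2)*s + 8)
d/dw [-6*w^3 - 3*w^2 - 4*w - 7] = -18*w^2 - 6*w - 4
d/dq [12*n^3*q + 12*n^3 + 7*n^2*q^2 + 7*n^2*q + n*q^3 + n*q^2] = n*(12*n^2 + 14*n*q + 7*n + 3*q^2 + 2*q)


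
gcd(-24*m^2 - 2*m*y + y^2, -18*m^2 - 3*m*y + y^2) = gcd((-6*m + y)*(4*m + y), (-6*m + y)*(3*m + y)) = -6*m + y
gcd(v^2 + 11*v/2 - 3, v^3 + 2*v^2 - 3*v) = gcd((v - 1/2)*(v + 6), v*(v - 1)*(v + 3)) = 1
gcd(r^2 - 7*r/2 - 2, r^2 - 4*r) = r - 4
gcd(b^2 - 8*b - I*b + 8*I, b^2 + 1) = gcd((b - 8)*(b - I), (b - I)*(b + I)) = b - I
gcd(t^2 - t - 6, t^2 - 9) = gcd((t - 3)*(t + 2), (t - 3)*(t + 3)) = t - 3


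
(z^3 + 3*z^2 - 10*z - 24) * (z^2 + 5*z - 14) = z^5 + 8*z^4 - 9*z^3 - 116*z^2 + 20*z + 336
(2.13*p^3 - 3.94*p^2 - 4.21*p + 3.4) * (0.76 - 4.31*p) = -9.1803*p^4 + 18.6002*p^3 + 15.1507*p^2 - 17.8536*p + 2.584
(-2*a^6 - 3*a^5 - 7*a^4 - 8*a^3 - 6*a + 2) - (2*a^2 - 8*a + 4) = -2*a^6 - 3*a^5 - 7*a^4 - 8*a^3 - 2*a^2 + 2*a - 2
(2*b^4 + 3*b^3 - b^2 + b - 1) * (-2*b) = -4*b^5 - 6*b^4 + 2*b^3 - 2*b^2 + 2*b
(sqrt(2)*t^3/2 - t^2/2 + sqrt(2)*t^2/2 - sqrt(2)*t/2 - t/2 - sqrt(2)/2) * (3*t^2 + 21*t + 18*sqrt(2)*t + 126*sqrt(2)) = 3*sqrt(2)*t^5/2 + 33*t^4/2 + 12*sqrt(2)*t^4 + 132*t^3 - 84*sqrt(2)*t^2 + 195*t^2/2 - 144*t - 147*sqrt(2)*t/2 - 126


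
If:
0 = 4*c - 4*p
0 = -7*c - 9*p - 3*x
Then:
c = -3*x/16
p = -3*x/16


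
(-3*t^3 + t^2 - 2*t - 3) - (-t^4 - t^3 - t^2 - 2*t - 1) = t^4 - 2*t^3 + 2*t^2 - 2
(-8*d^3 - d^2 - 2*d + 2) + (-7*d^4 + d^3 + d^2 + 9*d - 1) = -7*d^4 - 7*d^3 + 7*d + 1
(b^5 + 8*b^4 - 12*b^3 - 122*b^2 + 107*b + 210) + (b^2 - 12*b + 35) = b^5 + 8*b^4 - 12*b^3 - 121*b^2 + 95*b + 245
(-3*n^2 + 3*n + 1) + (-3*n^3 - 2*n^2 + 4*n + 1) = -3*n^3 - 5*n^2 + 7*n + 2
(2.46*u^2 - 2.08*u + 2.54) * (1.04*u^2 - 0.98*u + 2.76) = 2.5584*u^4 - 4.574*u^3 + 11.4696*u^2 - 8.23*u + 7.0104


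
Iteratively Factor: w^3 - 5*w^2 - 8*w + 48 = (w - 4)*(w^2 - w - 12) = (w - 4)*(w + 3)*(w - 4)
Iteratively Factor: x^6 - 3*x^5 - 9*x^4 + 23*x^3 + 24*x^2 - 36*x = (x + 2)*(x^5 - 5*x^4 + x^3 + 21*x^2 - 18*x) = (x - 1)*(x + 2)*(x^4 - 4*x^3 - 3*x^2 + 18*x) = x*(x - 1)*(x + 2)*(x^3 - 4*x^2 - 3*x + 18) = x*(x - 1)*(x + 2)^2*(x^2 - 6*x + 9) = x*(x - 3)*(x - 1)*(x + 2)^2*(x - 3)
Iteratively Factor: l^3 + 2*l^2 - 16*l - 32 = (l - 4)*(l^2 + 6*l + 8) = (l - 4)*(l + 4)*(l + 2)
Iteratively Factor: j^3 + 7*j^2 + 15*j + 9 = (j + 3)*(j^2 + 4*j + 3) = (j + 3)^2*(j + 1)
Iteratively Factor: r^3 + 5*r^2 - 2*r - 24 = (r + 3)*(r^2 + 2*r - 8) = (r + 3)*(r + 4)*(r - 2)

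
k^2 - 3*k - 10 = (k - 5)*(k + 2)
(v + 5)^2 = v^2 + 10*v + 25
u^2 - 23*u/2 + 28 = (u - 8)*(u - 7/2)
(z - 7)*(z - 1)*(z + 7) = z^3 - z^2 - 49*z + 49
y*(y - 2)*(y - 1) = y^3 - 3*y^2 + 2*y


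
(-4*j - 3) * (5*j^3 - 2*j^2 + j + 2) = -20*j^4 - 7*j^3 + 2*j^2 - 11*j - 6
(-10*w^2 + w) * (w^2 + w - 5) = -10*w^4 - 9*w^3 + 51*w^2 - 5*w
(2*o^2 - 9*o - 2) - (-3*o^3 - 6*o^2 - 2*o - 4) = 3*o^3 + 8*o^2 - 7*o + 2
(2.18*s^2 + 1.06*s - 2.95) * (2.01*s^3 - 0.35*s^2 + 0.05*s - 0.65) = 4.3818*s^5 + 1.3676*s^4 - 6.1915*s^3 - 0.3315*s^2 - 0.8365*s + 1.9175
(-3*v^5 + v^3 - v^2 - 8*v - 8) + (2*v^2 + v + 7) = -3*v^5 + v^3 + v^2 - 7*v - 1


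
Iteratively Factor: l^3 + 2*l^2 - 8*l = (l)*(l^2 + 2*l - 8) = l*(l - 2)*(l + 4)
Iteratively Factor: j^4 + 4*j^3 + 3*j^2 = (j + 3)*(j^3 + j^2) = j*(j + 3)*(j^2 + j) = j*(j + 1)*(j + 3)*(j)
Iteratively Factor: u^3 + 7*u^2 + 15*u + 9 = (u + 3)*(u^2 + 4*u + 3) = (u + 1)*(u + 3)*(u + 3)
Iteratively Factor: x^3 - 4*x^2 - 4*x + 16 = (x - 4)*(x^2 - 4) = (x - 4)*(x + 2)*(x - 2)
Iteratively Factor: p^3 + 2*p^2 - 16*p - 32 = (p - 4)*(p^2 + 6*p + 8) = (p - 4)*(p + 4)*(p + 2)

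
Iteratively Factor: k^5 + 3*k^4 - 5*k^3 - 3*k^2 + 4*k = (k - 1)*(k^4 + 4*k^3 - k^2 - 4*k) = k*(k - 1)*(k^3 + 4*k^2 - k - 4) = k*(k - 1)^2*(k^2 + 5*k + 4) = k*(k - 1)^2*(k + 4)*(k + 1)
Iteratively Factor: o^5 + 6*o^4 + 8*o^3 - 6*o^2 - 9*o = (o)*(o^4 + 6*o^3 + 8*o^2 - 6*o - 9) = o*(o + 3)*(o^3 + 3*o^2 - o - 3) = o*(o + 3)^2*(o^2 - 1) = o*(o - 1)*(o + 3)^2*(o + 1)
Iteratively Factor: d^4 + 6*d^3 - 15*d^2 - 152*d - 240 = (d - 5)*(d^3 + 11*d^2 + 40*d + 48) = (d - 5)*(d + 4)*(d^2 + 7*d + 12) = (d - 5)*(d + 3)*(d + 4)*(d + 4)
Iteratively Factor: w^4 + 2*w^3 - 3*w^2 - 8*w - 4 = (w - 2)*(w^3 + 4*w^2 + 5*w + 2) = (w - 2)*(w + 1)*(w^2 + 3*w + 2) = (w - 2)*(w + 1)^2*(w + 2)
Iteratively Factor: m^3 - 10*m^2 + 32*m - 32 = (m - 2)*(m^2 - 8*m + 16) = (m - 4)*(m - 2)*(m - 4)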